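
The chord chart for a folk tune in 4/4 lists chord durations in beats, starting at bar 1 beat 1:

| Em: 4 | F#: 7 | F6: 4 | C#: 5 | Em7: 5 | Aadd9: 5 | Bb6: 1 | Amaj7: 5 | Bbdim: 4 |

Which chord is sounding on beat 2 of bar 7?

Aadd9

Beat 2 of bar 7 is beat (7−1)×4 + 2 = 26 overall.
Running totals: Em ends at 4, F# ends at 11, F6 ends at 15, C# ends at 20, Em7 ends at 25, Aadd9 ends at 30.
Beat 26 falls within Aadd9.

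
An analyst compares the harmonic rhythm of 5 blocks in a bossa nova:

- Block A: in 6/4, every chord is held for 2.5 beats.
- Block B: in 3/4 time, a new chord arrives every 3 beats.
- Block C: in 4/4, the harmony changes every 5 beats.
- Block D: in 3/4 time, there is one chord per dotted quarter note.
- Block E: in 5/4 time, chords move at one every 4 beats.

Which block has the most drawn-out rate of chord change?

Block C

A: 6/2.5 = 2.4 chords/bar.
B: 3/3 = 1 chord/bar.
C: 4/5 = 0.8 chords/bar.
D: 3/1.5 = 2 chords/bar.
E: 5/4 = 1.25 chords/bar.
Slowest is C at 0.8 chords/bar.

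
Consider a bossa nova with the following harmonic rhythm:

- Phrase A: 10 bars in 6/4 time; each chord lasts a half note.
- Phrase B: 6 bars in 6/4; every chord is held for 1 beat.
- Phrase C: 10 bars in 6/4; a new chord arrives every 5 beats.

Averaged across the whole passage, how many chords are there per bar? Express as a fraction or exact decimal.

3 chords per bar

A: 10 bars of 6 beats is 60 beats; at 2 beats each that's 30 chords.
B: 6 bars of 6 beats is 36 beats; at 1 beat each that's 36 chords.
C: 10 bars of 6 beats is 60 beats; at 5 beats each that's 12 chords.
Overall: 78 chords over 26 bars → 78/26 = 3 chords per bar.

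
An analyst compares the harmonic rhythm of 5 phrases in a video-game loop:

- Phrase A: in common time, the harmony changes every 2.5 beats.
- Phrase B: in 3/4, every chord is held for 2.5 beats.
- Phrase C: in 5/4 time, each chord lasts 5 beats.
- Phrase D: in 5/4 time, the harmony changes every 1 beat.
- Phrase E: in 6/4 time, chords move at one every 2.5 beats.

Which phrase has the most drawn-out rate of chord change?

A: 4 beats/bar ÷ 2.5 beats/chord = 1.6 chords/bar.
B: 3 beats/bar ÷ 2.5 beats/chord = 1.2 chords/bar.
C: 5 beats/bar ÷ 5 beats/chord = 1 chord/bar.
D: 5 beats/bar ÷ 1 beat/chord = 5 chords/bar.
E: 6 beats/bar ÷ 2.5 beats/chord = 2.4 chords/bar.
Slowest is C at 1 chords/bar.

Phrase C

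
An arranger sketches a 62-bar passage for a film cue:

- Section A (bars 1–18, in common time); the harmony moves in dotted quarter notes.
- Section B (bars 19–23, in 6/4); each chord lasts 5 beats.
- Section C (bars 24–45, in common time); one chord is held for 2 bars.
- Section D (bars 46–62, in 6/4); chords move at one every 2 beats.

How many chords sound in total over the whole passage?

116 chords

A: 18·4 = 72 beats, 72/1.5 = 48 chords.
B: 5·6 = 30 beats, 30/5 = 6 chords.
C: 22·4 = 88 beats, 88/8 = 11 chords.
D: 17·6 = 102 beats, 102/2 = 51 chords.
Total: 48 + 6 + 11 + 51 = 116.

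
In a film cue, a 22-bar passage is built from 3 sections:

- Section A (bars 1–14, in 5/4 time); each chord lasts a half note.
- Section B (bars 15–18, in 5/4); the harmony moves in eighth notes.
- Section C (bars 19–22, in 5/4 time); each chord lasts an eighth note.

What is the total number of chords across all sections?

115 chords

A: 14·5 = 70 beats, 70/2 = 35 chords.
B: 4·5 = 20 beats, 20/0.5 = 40 chords.
C: 4·5 = 20 beats, 20/0.5 = 40 chords.
Total: 35 + 40 + 40 = 115.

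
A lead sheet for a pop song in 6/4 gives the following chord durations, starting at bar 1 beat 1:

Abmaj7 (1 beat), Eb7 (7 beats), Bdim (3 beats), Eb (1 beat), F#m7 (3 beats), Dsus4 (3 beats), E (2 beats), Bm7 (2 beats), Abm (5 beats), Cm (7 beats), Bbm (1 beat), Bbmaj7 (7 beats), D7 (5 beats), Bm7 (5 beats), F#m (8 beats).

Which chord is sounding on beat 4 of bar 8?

Beat 4 of bar 8 is beat (8−1)×6 + 4 = 46 overall.
Running totals: Abmaj7 ends at 1, Eb7 ends at 8, Bdim ends at 11, Eb ends at 12, F#m7 ends at 15, Dsus4 ends at 18, E ends at 20, Bm7 ends at 22, Abm ends at 27, Cm ends at 34, Bbm ends at 35, Bbmaj7 ends at 42, D7 ends at 47.
Beat 46 falls within D7.

D7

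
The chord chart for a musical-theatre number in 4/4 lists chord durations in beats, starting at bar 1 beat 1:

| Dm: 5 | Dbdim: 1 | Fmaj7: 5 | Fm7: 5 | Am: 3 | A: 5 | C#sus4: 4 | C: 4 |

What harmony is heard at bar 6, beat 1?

A

Beat 1 of bar 6 is beat (6−1)×4 + 1 = 21 overall.
Running totals: Dm ends at 5, Dbdim ends at 6, Fmaj7 ends at 11, Fm7 ends at 16, Am ends at 19, A ends at 24.
Beat 21 falls within A.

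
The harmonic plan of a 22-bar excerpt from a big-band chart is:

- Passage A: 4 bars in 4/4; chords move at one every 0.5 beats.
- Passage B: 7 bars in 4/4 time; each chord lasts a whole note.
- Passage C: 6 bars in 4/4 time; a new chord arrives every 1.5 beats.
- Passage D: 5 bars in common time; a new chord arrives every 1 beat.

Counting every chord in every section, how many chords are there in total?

75 chords

A: 4·4 = 16 beats, 16/0.5 = 32 chords.
B: 7·4 = 28 beats, 28/4 = 7 chords.
C: 6·4 = 24 beats, 24/1.5 = 16 chords.
D: 5·4 = 20 beats, 20/1 = 20 chords.
Total: 32 + 7 + 16 + 20 = 75.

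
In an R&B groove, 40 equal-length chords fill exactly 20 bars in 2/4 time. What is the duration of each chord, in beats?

20 bars × 2 beats/bar = 40 beats total.
40 beats ÷ 40 chords = 1 beats per chord.
(That is a quarter note.)

1 beat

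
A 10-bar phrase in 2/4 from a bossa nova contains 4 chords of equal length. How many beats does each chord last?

10 bars × 2 beats/bar = 20 beats total.
20 beats ÷ 4 chords = 5 beats per chord.

5 beats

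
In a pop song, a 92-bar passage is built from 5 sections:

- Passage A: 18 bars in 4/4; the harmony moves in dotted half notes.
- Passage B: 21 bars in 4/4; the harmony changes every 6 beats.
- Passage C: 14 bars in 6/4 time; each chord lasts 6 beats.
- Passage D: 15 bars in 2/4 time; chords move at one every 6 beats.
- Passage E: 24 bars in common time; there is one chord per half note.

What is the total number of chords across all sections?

A: 18 bars × 4 beats = 72 beats; 3 beats/chord → 24 chords.
B: 21 bars × 4 beats = 84 beats; 6 beats/chord → 14 chords.
C: 14 bars × 6 beats = 84 beats; 6 beats/chord → 14 chords.
D: 15 bars × 2 beats = 30 beats; 6 beats/chord → 5 chords.
E: 24 bars × 4 beats = 96 beats; 2 beats/chord → 48 chords.
Total: 24 + 14 + 14 + 5 + 48 = 105.

105 chords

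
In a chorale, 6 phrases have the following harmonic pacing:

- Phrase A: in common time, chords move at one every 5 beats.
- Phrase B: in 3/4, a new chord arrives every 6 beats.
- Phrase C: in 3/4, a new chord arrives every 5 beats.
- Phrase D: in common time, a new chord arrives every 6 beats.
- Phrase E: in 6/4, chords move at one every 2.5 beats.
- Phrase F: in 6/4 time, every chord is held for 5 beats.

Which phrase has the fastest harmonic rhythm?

Phrase E

A: 4/5 = 0.8 chords/bar.
B: 3/6 = 0.5 chords/bar.
C: 3/5 = 0.6 chords/bar.
D: 4/6 = 2/3 chords/bar.
E: 6/2.5 = 2.4 chords/bar.
F: 6/5 = 1.2 chords/bar.
Fastest is E at 2.4 chords/bar.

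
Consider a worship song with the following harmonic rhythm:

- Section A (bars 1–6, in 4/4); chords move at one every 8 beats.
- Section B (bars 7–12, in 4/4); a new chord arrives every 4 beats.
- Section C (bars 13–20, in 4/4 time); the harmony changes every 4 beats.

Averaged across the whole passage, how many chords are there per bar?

0.85 chords per bar

A: 6 bars of 4 beats is 24 beats; at 8 beats each that's 3 chords.
B: 6 bars of 4 beats is 24 beats; at 4 beats each that's 6 chords.
C: 8 bars of 4 beats is 32 beats; at 4 beats each that's 8 chords.
Overall: 17 chords over 20 bars → 17/20 = 0.85 chords per bar.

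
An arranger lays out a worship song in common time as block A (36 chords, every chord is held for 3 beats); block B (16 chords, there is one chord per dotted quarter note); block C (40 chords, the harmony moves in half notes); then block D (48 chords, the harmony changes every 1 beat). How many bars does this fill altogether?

A: 36 × 3 = 108 beats = 27 bars.
B: 16 × 1.5 = 24 beats = 6 bars.
C: 40 × 2 = 80 beats = 20 bars.
D: 48 × 1 = 48 beats = 12 bars.
Total: 27 + 6 + 20 + 12 = 65 bars.

65 bars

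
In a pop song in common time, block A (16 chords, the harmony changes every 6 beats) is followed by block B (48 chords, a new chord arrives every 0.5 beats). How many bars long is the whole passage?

30 bars

A: 16 × 6 = 96 beats = 24 bars.
B: 48 × 0.5 = 24 beats = 6 bars.
Total: 24 + 6 = 30 bars.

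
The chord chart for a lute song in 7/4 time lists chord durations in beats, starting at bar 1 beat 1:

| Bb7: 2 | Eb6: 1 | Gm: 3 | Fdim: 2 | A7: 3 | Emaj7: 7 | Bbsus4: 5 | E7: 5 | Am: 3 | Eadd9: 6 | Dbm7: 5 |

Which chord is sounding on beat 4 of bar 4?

Beat 4 of bar 4 is beat (4−1)×7 + 4 = 25 overall.
Running totals: Bb7 ends at 2, Eb6 ends at 3, Gm ends at 6, Fdim ends at 8, A7 ends at 11, Emaj7 ends at 18, Bbsus4 ends at 23, E7 ends at 28.
Beat 25 falls within E7.

E7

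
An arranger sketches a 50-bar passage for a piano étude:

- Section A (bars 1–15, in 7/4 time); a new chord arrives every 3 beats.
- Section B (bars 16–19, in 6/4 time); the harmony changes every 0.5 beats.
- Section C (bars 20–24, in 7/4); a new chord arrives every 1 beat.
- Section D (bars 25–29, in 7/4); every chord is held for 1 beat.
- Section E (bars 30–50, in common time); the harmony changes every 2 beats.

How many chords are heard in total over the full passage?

A has 105 beats and chords last 3 each, so 35 chords.
B has 24 beats and chords last 0.5 each, so 48 chords.
C has 35 beats and chords last 1 each, so 35 chords.
D has 35 beats and chords last 1 each, so 35 chords.
E has 84 beats and chords last 2 each, so 42 chords.
Total: 35 + 48 + 35 + 35 + 42 = 195.

195 chords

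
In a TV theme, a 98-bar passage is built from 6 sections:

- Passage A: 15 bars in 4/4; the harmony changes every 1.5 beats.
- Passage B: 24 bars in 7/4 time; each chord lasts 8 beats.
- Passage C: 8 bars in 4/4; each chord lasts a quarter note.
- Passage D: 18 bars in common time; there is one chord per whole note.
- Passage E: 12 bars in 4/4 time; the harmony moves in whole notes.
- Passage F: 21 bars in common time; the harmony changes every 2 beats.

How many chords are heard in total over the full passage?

165 chords

A: 15 bars × 4 beats = 60 beats; 1.5 beats/chord → 40 chords.
B: 24 bars × 7 beats = 168 beats; 8 beats/chord → 21 chords.
C: 8 bars × 4 beats = 32 beats; 1 beat/chord → 32 chords.
D: 18 bars × 4 beats = 72 beats; 4 beats/chord → 18 chords.
E: 12 bars × 4 beats = 48 beats; 4 beats/chord → 12 chords.
F: 21 bars × 4 beats = 84 beats; 2 beats/chord → 42 chords.
Total: 40 + 21 + 32 + 18 + 12 + 42 = 165.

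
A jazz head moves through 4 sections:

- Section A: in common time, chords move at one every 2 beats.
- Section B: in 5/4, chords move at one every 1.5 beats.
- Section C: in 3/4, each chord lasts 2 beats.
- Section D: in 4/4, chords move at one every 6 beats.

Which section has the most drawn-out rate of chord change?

Section D

A: each chord is 2 beats in 4/4, so 2 per bar.
B: each chord is 1.5 beats in 5/4, so 10/3 per bar.
C: each chord is 2 beats in 3/4, so 1.5 per bar.
D: each chord is 6 beats in 4/4, so 2/3 per bar.
Slowest is D at 2/3 chords/bar.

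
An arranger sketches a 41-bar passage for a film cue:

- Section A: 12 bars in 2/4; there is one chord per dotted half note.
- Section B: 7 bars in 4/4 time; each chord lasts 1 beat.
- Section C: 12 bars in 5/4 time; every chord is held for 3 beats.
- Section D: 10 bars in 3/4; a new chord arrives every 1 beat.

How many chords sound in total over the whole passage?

A: 12·2 = 24 beats, 24/3 = 8 chords.
B: 7·4 = 28 beats, 28/1 = 28 chords.
C: 12·5 = 60 beats, 60/3 = 20 chords.
D: 10·3 = 30 beats, 30/1 = 30 chords.
Total: 8 + 28 + 20 + 30 = 86.

86 chords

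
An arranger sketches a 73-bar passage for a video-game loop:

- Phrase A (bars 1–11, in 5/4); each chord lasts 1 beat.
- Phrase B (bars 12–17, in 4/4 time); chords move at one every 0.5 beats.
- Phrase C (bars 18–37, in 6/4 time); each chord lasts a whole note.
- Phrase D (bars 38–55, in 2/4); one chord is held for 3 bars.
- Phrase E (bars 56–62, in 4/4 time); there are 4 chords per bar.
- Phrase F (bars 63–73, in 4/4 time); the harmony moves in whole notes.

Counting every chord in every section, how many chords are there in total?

178 chords

A has 55 beats and chords last 1 each, so 55 chords.
B has 24 beats and chords last 0.5 each, so 48 chords.
C has 120 beats and chords last 4 each, so 30 chords.
D has 36 beats and chords last 6 each, so 6 chords.
E has 28 beats and chords last 1 each, so 28 chords.
F has 44 beats and chords last 4 each, so 11 chords.
Total: 55 + 48 + 30 + 6 + 28 + 11 = 178.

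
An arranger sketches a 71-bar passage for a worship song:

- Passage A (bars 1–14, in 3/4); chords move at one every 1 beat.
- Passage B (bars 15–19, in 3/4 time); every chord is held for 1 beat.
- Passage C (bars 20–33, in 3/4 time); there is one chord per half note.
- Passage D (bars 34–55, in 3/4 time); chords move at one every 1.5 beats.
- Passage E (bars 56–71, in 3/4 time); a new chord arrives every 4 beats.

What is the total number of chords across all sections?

A has 42 beats and chords last 1 each, so 42 chords.
B has 15 beats and chords last 1 each, so 15 chords.
C has 42 beats and chords last 2 each, so 21 chords.
D has 66 beats and chords last 1.5 each, so 44 chords.
E has 48 beats and chords last 4 each, so 12 chords.
Total: 42 + 15 + 21 + 44 + 12 = 134.

134 chords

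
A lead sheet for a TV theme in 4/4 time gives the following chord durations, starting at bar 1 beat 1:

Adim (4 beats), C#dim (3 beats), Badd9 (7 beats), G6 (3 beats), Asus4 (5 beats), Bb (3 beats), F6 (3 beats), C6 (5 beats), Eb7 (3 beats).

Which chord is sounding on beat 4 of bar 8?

Beat 4 of bar 8 is beat (8−1)×4 + 4 = 32 overall.
Running totals: Adim ends at 4, C#dim ends at 7, Badd9 ends at 14, G6 ends at 17, Asus4 ends at 22, Bb ends at 25, F6 ends at 28, C6 ends at 33.
Beat 32 falls within C6.

C6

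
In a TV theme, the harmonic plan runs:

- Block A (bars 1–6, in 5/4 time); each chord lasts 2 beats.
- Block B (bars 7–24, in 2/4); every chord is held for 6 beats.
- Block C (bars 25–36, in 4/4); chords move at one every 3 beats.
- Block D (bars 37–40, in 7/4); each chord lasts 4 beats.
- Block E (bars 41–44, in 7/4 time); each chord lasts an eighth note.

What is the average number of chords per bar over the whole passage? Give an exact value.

A: 6 bars of 5 beats is 30 beats; at 2 beats each that's 15 chords.
B: 18 bars of 2 beats is 36 beats; at 6 beats each that's 6 chords.
C: 12 bars of 4 beats is 48 beats; at 3 beats each that's 16 chords.
D: 4 bars of 7 beats is 28 beats; at 4 beats each that's 7 chords.
E: 4 bars of 7 beats is 28 beats; at 0.5 beats each that's 56 chords.
Overall: 100 chords over 44 bars → 100/44 = 25/11 chords per bar.

25/11 chords per bar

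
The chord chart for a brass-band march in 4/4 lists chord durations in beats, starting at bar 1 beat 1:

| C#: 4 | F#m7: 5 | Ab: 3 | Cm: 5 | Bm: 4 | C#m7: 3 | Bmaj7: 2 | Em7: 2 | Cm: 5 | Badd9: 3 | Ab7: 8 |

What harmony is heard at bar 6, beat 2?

C#m7

Beat 2 of bar 6 is beat (6−1)×4 + 2 = 22 overall.
Running totals: C# ends at 4, F#m7 ends at 9, Ab ends at 12, Cm ends at 17, Bm ends at 21, C#m7 ends at 24.
Beat 22 falls within C#m7.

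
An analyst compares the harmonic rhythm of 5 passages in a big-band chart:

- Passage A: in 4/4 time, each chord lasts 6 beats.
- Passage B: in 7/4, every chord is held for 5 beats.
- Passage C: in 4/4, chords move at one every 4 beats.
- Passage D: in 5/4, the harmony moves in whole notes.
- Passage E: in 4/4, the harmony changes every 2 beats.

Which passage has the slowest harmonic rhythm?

A: 4/6 = 2/3 chords/bar.
B: 7/5 = 1.4 chords/bar.
C: 4/4 = 1 chord/bar.
D: 5/4 = 1.25 chords/bar.
E: 4/2 = 2 chords/bar.
Slowest is A at 2/3 chords/bar.

Passage A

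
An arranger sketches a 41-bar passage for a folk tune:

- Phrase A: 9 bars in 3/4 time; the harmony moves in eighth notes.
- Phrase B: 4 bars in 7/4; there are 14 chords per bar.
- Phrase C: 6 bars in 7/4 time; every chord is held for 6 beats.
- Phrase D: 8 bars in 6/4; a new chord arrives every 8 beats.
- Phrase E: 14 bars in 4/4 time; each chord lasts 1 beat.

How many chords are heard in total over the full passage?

A: 9 bars × 3 beats = 27 beats; 0.5 beats/chord → 54 chords.
B: 4 bars × 7 beats = 28 beats; 0.5 beats/chord → 56 chords.
C: 6 bars × 7 beats = 42 beats; 6 beats/chord → 7 chords.
D: 8 bars × 6 beats = 48 beats; 8 beats/chord → 6 chords.
E: 14 bars × 4 beats = 56 beats; 1 beat/chord → 56 chords.
Total: 54 + 56 + 7 + 6 + 56 = 179.

179 chords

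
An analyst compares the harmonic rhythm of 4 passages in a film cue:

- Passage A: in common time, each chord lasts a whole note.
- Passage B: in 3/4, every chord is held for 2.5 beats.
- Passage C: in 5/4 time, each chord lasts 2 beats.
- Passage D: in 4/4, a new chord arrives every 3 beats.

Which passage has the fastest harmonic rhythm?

Passage C

A: 4 beats/bar ÷ 4 beats/chord = 1 chord/bar.
B: 3 beats/bar ÷ 2.5 beats/chord = 1.2 chords/bar.
C: 5 beats/bar ÷ 2 beats/chord = 2.5 chords/bar.
D: 4 beats/bar ÷ 3 beats/chord = 4/3 chords/bar.
Fastest is C at 2.5 chords/bar.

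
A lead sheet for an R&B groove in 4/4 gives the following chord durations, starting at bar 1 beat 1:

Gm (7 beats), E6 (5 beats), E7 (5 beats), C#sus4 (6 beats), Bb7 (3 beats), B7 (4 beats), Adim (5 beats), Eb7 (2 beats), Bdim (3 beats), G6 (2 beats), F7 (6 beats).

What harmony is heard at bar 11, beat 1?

Beat 1 of bar 11 is beat (11−1)×4 + 1 = 41 overall.
Running totals: Gm ends at 7, E6 ends at 12, E7 ends at 17, C#sus4 ends at 23, Bb7 ends at 26, B7 ends at 30, Adim ends at 35, Eb7 ends at 37, Bdim ends at 40, G6 ends at 42.
Beat 41 falls within G6.

G6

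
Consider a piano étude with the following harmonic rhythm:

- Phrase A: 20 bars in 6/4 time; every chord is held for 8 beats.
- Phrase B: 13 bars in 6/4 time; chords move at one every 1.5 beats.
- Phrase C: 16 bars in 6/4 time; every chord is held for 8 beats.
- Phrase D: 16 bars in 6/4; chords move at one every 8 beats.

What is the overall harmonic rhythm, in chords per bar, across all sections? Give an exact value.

A: 20 × 6 = 120 beats ÷ 8 = 15 chords.
B: 13 × 6 = 78 beats ÷ 1.5 = 52 chords.
C: 16 × 6 = 96 beats ÷ 8 = 12 chords.
D: 16 × 6 = 96 beats ÷ 8 = 12 chords.
Overall: 91 chords over 65 bars → 91/65 = 1.4 chords per bar.

1.4 chords per bar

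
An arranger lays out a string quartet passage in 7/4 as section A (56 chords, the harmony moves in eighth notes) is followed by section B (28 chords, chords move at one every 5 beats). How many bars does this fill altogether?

24 bars

A: 56 × 0.5 = 28 beats = 4 bars.
B: 28 × 5 = 140 beats = 20 bars.
Total: 4 + 20 = 24 bars.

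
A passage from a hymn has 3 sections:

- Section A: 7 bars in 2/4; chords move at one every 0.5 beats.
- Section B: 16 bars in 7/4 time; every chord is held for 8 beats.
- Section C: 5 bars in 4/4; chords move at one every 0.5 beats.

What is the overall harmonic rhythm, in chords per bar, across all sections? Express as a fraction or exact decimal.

A: 7 bars of 2 beats is 14 beats; at 0.5 beats each that's 28 chords.
B: 16 bars of 7 beats is 112 beats; at 8 beats each that's 14 chords.
C: 5 bars of 4 beats is 20 beats; at 0.5 beats each that's 40 chords.
Overall: 82 chords over 28 bars → 82/28 = 41/14 chords per bar.

41/14 chords per bar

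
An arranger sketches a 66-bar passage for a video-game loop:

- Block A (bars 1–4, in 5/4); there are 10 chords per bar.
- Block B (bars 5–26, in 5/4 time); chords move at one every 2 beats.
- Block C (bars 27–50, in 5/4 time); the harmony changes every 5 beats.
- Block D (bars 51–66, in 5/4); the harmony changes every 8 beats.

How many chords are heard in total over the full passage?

A has 20 beats and chords last 0.5 each, so 40 chords.
B has 110 beats and chords last 2 each, so 55 chords.
C has 120 beats and chords last 5 each, so 24 chords.
D has 80 beats and chords last 8 each, so 10 chords.
Total: 40 + 55 + 24 + 10 = 129.

129 chords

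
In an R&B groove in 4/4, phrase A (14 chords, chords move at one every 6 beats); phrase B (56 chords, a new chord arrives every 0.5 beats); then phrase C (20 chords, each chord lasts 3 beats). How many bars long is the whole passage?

43 bars

A: 14 × 6 = 84 beats = 21 bars.
B: 56 × 0.5 = 28 beats = 7 bars.
C: 20 × 3 = 60 beats = 15 bars.
Total: 21 + 7 + 15 = 43 bars.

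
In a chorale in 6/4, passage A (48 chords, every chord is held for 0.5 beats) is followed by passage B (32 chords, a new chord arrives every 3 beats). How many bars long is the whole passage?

A: 48 × 0.5 = 24 beats = 4 bars.
B: 32 × 3 = 96 beats = 16 bars.
Total: 4 + 16 = 20 bars.

20 bars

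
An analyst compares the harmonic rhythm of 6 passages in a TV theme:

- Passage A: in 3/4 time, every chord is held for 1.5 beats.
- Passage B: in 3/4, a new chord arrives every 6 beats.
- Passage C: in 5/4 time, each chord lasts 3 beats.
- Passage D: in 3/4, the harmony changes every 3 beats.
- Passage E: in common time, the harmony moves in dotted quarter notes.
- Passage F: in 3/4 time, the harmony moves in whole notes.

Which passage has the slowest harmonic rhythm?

Passage B

A: 3/1.5 = 2 chords/bar.
B: 3/6 = 0.5 chords/bar.
C: 5/3 = 5/3 chords/bar.
D: 3/3 = 1 chord/bar.
E: 4/1.5 = 8/3 chords/bar.
F: 3/4 = 0.75 chords/bar.
Slowest is B at 0.5 chords/bar.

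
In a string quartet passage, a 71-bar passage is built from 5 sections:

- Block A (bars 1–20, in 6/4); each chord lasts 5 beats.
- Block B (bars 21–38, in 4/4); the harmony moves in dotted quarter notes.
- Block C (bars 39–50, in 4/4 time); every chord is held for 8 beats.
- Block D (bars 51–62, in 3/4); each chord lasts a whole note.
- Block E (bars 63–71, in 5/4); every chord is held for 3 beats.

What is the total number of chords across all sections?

102 chords

A has 120 beats and chords last 5 each, so 24 chords.
B has 72 beats and chords last 1.5 each, so 48 chords.
C has 48 beats and chords last 8 each, so 6 chords.
D has 36 beats and chords last 4 each, so 9 chords.
E has 45 beats and chords last 3 each, so 15 chords.
Total: 24 + 48 + 6 + 9 + 15 = 102.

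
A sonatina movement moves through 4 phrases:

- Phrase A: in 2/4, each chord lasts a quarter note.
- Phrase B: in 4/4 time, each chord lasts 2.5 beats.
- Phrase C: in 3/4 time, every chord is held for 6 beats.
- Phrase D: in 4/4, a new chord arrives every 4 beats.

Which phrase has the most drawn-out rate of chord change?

Phrase C

A: 2 beats/bar ÷ 1 beat/chord = 2 chords/bar.
B: 4 beats/bar ÷ 2.5 beats/chord = 1.6 chords/bar.
C: 3 beats/bar ÷ 6 beats/chord = 0.5 chords/bar.
D: 4 beats/bar ÷ 4 beats/chord = 1 chord/bar.
Slowest is C at 0.5 chords/bar.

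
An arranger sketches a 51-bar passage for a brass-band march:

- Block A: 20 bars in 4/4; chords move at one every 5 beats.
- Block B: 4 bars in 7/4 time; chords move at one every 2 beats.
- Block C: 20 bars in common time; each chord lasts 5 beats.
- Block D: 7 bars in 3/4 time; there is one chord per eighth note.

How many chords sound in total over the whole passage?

A has 80 beats and chords last 5 each, so 16 chords.
B has 28 beats and chords last 2 each, so 14 chords.
C has 80 beats and chords last 5 each, so 16 chords.
D has 21 beats and chords last 0.5 each, so 42 chords.
Total: 16 + 14 + 16 + 42 = 88.

88 chords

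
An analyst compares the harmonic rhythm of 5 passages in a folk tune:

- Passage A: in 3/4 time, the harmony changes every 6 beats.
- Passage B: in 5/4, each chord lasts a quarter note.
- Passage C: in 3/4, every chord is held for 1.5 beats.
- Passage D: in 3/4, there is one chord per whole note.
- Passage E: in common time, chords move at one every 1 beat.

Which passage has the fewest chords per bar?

Passage A

A: 3/6 = 0.5 chords/bar.
B: 5/1 = 5 chords/bar.
C: 3/1.5 = 2 chords/bar.
D: 3/4 = 0.75 chords/bar.
E: 4/1 = 4 chords/bar.
Slowest is A at 0.5 chords/bar.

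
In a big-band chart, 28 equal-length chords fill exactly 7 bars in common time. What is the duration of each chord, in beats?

1 beat

7 bars × 4 beats/bar = 28 beats total.
28 beats ÷ 28 chords = 1 beats per chord.
(That is a quarter note.)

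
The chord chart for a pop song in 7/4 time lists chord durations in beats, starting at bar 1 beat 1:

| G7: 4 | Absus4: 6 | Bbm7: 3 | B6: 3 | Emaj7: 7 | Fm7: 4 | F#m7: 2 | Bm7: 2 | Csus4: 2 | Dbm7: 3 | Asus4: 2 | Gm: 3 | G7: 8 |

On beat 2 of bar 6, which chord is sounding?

Asus4

Beat 2 of bar 6 is beat (6−1)×7 + 2 = 37 overall.
Running totals: G7 ends at 4, Absus4 ends at 10, Bbm7 ends at 13, B6 ends at 16, Emaj7 ends at 23, Fm7 ends at 27, F#m7 ends at 29, Bm7 ends at 31, Csus4 ends at 33, Dbm7 ends at 36, Asus4 ends at 38.
Beat 37 falls within Asus4.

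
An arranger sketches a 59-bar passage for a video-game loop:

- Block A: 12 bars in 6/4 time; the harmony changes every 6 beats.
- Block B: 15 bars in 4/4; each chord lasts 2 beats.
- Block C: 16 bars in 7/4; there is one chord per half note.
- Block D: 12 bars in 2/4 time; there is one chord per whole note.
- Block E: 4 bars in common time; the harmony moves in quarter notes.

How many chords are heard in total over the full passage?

A: 12·6 = 72 beats, 72/6 = 12 chords.
B: 15·4 = 60 beats, 60/2 = 30 chords.
C: 16·7 = 112 beats, 112/2 = 56 chords.
D: 12·2 = 24 beats, 24/4 = 6 chords.
E: 4·4 = 16 beats, 16/1 = 16 chords.
Total: 12 + 30 + 56 + 6 + 16 = 120.

120 chords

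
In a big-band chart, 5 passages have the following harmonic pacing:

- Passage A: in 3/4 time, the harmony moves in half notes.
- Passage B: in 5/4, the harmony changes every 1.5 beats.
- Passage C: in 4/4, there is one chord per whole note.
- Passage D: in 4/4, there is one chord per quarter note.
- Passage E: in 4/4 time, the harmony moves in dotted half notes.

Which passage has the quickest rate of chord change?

Passage D

A: 3 beats/bar ÷ 2 beats/chord = 1.5 chords/bar.
B: 5 beats/bar ÷ 1.5 beats/chord = 10/3 chords/bar.
C: 4 beats/bar ÷ 4 beats/chord = 1 chord/bar.
D: 4 beats/bar ÷ 1 beat/chord = 4 chords/bar.
E: 4 beats/bar ÷ 3 beats/chord = 4/3 chords/bar.
Fastest is D at 4 chords/bar.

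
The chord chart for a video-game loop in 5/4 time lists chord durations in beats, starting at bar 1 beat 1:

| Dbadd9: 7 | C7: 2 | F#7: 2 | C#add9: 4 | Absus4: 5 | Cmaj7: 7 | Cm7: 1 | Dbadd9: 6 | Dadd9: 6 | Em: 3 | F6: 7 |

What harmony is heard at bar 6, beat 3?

Cm7

Beat 3 of bar 6 is beat (6−1)×5 + 3 = 28 overall.
Running totals: Dbadd9 ends at 7, C7 ends at 9, F#7 ends at 11, C#add9 ends at 15, Absus4 ends at 20, Cmaj7 ends at 27, Cm7 ends at 28.
Beat 28 falls within Cm7.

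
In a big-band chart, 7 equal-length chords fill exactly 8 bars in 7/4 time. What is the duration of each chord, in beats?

8 beats

8 bars × 7 beats/bar = 56 beats total.
56 beats ÷ 7 chords = 8 beats per chord.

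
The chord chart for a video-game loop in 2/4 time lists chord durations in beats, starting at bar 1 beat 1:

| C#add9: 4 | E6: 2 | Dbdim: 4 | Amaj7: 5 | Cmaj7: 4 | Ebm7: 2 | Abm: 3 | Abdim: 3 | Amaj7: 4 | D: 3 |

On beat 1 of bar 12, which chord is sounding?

Abm

Beat 1 of bar 12 is beat (12−1)×2 + 1 = 23 overall.
Running totals: C#add9 ends at 4, E6 ends at 6, Dbdim ends at 10, Amaj7 ends at 15, Cmaj7 ends at 19, Ebm7 ends at 21, Abm ends at 24.
Beat 23 falls within Abm.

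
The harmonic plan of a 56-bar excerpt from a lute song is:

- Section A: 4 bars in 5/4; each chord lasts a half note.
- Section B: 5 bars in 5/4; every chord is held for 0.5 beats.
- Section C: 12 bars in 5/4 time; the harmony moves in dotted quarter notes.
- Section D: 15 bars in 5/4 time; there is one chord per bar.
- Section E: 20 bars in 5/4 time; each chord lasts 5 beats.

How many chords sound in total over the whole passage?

135 chords

A: 4 bars × 5 beats = 20 beats; 2 beats/chord → 10 chords.
B: 5 bars × 5 beats = 25 beats; 0.5 beats/chord → 50 chords.
C: 12 bars × 5 beats = 60 beats; 1.5 beats/chord → 40 chords.
D: 15 bars × 5 beats = 75 beats; 5 beats/chord → 15 chords.
E: 20 bars × 5 beats = 100 beats; 5 beats/chord → 20 chords.
Total: 10 + 50 + 40 + 15 + 20 = 135.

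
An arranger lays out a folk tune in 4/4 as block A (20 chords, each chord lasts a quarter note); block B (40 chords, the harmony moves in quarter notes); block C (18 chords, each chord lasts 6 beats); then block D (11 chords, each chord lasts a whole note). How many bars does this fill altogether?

53 bars

A: 20 × 1 = 20 beats = 5 bars.
B: 40 × 1 = 40 beats = 10 bars.
C: 18 × 6 = 108 beats = 27 bars.
D: 11 × 4 = 44 beats = 11 bars.
Total: 5 + 10 + 27 + 11 = 53 bars.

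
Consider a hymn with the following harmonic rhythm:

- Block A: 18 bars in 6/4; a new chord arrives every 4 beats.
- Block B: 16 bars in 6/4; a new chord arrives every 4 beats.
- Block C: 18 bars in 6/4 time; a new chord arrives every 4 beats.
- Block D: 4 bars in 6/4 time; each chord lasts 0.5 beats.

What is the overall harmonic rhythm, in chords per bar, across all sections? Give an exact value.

A: 18 × 6 = 108 beats ÷ 4 = 27 chords.
B: 16 × 6 = 96 beats ÷ 4 = 24 chords.
C: 18 × 6 = 108 beats ÷ 4 = 27 chords.
D: 4 × 6 = 24 beats ÷ 0.5 = 48 chords.
Overall: 126 chords over 56 bars → 126/56 = 2.25 chords per bar.

2.25 chords per bar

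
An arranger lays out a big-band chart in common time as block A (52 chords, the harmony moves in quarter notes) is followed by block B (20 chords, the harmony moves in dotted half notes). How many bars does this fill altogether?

28 bars

A: 52 × 1 = 52 beats = 13 bars.
B: 20 × 3 = 60 beats = 15 bars.
Total: 13 + 15 = 28 bars.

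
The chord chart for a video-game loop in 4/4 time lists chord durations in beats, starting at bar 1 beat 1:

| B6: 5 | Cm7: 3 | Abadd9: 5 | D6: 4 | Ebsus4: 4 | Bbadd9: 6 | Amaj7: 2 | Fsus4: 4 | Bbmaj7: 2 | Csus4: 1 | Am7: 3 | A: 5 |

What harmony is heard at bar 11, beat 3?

A

Beat 3 of bar 11 is beat (11−1)×4 + 3 = 43 overall.
Running totals: B6 ends at 5, Cm7 ends at 8, Abadd9 ends at 13, D6 ends at 17, Ebsus4 ends at 21, Bbadd9 ends at 27, Amaj7 ends at 29, Fsus4 ends at 33, Bbmaj7 ends at 35, Csus4 ends at 36, Am7 ends at 39, A ends at 44.
Beat 43 falls within A.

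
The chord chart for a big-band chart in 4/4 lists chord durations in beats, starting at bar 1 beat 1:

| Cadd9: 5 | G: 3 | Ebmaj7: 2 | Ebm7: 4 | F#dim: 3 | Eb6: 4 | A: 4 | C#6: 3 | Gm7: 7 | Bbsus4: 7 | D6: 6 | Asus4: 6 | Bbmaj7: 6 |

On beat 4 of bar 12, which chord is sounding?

D6

Beat 4 of bar 12 is beat (12−1)×4 + 4 = 48 overall.
Running totals: Cadd9 ends at 5, G ends at 8, Ebmaj7 ends at 10, Ebm7 ends at 14, F#dim ends at 17, Eb6 ends at 21, A ends at 25, C#6 ends at 28, Gm7 ends at 35, Bbsus4 ends at 42, D6 ends at 48.
Beat 48 falls within D6.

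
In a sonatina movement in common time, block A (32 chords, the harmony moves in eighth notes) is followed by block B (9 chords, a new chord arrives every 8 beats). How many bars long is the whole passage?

A: 32 × 0.5 = 16 beats = 4 bars.
B: 9 × 8 = 72 beats = 18 bars.
Total: 4 + 18 = 22 bars.

22 bars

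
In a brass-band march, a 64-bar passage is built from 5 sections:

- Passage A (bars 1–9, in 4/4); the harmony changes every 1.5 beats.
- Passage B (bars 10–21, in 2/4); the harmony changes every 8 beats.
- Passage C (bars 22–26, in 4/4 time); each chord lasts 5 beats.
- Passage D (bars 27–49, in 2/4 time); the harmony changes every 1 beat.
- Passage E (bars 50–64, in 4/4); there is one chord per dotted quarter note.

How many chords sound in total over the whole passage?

A: 9·4 = 36 beats, 36/1.5 = 24 chords.
B: 12·2 = 24 beats, 24/8 = 3 chords.
C: 5·4 = 20 beats, 20/5 = 4 chords.
D: 23·2 = 46 beats, 46/1 = 46 chords.
E: 15·4 = 60 beats, 60/1.5 = 40 chords.
Total: 24 + 3 + 4 + 46 + 40 = 117.

117 chords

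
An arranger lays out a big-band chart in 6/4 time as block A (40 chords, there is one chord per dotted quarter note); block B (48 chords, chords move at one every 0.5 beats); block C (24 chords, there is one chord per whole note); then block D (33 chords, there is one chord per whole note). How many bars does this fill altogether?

A: 40 × 1.5 = 60 beats = 10 bars.
B: 48 × 0.5 = 24 beats = 4 bars.
C: 24 × 4 = 96 beats = 16 bars.
D: 33 × 4 = 132 beats = 22 bars.
Total: 10 + 4 + 16 + 22 = 52 bars.

52 bars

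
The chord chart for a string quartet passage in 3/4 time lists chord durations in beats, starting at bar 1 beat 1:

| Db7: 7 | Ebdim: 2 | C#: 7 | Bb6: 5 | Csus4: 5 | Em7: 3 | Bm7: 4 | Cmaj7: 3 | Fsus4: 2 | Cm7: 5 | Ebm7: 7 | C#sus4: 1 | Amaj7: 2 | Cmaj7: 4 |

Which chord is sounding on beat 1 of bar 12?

Beat 1 of bar 12 is beat (12−1)×3 + 1 = 34 overall.
Running totals: Db7 ends at 7, Ebdim ends at 9, C# ends at 16, Bb6 ends at 21, Csus4 ends at 26, Em7 ends at 29, Bm7 ends at 33, Cmaj7 ends at 36.
Beat 34 falls within Cmaj7.

Cmaj7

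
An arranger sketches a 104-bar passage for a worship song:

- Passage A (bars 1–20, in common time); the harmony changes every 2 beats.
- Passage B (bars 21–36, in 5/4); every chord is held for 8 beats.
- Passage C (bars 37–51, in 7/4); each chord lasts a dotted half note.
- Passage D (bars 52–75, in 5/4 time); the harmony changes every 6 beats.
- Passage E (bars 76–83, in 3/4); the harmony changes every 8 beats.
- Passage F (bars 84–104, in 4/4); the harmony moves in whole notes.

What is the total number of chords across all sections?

A: 20·4 = 80 beats, 80/2 = 40 chords.
B: 16·5 = 80 beats, 80/8 = 10 chords.
C: 15·7 = 105 beats, 105/3 = 35 chords.
D: 24·5 = 120 beats, 120/6 = 20 chords.
E: 8·3 = 24 beats, 24/8 = 3 chords.
F: 21·4 = 84 beats, 84/4 = 21 chords.
Total: 40 + 10 + 35 + 20 + 3 + 21 = 129.

129 chords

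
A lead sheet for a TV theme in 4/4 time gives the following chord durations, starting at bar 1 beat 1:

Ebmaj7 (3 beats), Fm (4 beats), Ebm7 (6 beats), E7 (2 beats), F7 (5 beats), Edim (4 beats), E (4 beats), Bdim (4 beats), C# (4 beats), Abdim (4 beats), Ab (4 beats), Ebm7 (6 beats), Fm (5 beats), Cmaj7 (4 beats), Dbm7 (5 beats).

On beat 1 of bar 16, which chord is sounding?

Beat 1 of bar 16 is beat (16−1)×4 + 1 = 61 overall.
Running totals: Ebmaj7 ends at 3, Fm ends at 7, Ebm7 ends at 13, E7 ends at 15, F7 ends at 20, Edim ends at 24, E ends at 28, Bdim ends at 32, C# ends at 36, Abdim ends at 40, Ab ends at 44, Ebm7 ends at 50, Fm ends at 55, Cmaj7 ends at 59, Dbm7 ends at 64.
Beat 61 falls within Dbm7.

Dbm7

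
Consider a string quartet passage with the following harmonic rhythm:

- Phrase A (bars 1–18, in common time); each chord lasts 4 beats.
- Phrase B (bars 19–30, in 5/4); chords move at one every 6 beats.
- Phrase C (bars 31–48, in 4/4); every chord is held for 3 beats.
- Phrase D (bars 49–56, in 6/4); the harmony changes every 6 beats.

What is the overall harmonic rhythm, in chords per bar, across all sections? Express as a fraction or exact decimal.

15/14 chords per bar

A: 18 bars of 4 beats is 72 beats; at 4 beats each that's 18 chords.
B: 12 bars of 5 beats is 60 beats; at 6 beats each that's 10 chords.
C: 18 bars of 4 beats is 72 beats; at 3 beats each that's 24 chords.
D: 8 bars of 6 beats is 48 beats; at 6 beats each that's 8 chords.
Overall: 60 chords over 56 bars → 60/56 = 15/14 chords per bar.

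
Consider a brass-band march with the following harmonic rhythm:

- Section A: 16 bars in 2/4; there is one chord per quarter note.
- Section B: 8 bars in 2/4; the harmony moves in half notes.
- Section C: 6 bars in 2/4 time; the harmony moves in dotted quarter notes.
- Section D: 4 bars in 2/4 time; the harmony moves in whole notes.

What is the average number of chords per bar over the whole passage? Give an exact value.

A: 16 × 2 = 32 beats ÷ 1 = 32 chords.
B: 8 × 2 = 16 beats ÷ 2 = 8 chords.
C: 6 × 2 = 12 beats ÷ 1.5 = 8 chords.
D: 4 × 2 = 8 beats ÷ 4 = 2 chords.
Overall: 50 chords over 34 bars → 50/34 = 25/17 chords per bar.

25/17 chords per bar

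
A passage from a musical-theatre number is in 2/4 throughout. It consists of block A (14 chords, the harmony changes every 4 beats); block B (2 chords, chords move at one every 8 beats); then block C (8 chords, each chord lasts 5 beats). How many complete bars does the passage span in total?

56 bars

A: 14 × 4 = 56 beats = 28 bars.
B: 2 × 8 = 16 beats = 8 bars.
C: 8 × 5 = 40 beats = 20 bars.
Total: 28 + 8 + 20 = 56 bars.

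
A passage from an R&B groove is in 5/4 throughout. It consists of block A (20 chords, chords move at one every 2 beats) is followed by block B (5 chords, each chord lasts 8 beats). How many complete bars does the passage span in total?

16 bars

A: 20 × 2 = 40 beats = 8 bars.
B: 5 × 8 = 40 beats = 8 bars.
Total: 8 + 8 = 16 bars.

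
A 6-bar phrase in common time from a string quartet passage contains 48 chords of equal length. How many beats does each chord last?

0.5 beats

6 bars × 4 beats/bar = 24 beats total.
24 beats ÷ 48 chords = 0.5 beats per chord.
(That is an eighth note.)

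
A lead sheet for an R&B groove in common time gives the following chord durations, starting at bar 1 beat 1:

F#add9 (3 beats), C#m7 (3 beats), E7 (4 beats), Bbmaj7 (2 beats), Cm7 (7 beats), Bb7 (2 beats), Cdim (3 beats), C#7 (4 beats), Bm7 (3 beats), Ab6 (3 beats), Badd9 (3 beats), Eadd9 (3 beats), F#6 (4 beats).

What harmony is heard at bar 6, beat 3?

Cdim

Beat 3 of bar 6 is beat (6−1)×4 + 3 = 23 overall.
Running totals: F#add9 ends at 3, C#m7 ends at 6, E7 ends at 10, Bbmaj7 ends at 12, Cm7 ends at 19, Bb7 ends at 21, Cdim ends at 24.
Beat 23 falls within Cdim.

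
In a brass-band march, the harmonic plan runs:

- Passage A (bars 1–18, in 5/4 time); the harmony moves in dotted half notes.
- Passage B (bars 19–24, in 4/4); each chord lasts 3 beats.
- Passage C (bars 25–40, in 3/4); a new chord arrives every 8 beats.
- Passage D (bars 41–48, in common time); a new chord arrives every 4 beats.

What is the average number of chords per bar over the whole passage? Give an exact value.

A: 18 × 5 = 90 beats ÷ 3 = 30 chords.
B: 6 × 4 = 24 beats ÷ 3 = 8 chords.
C: 16 × 3 = 48 beats ÷ 8 = 6 chords.
D: 8 × 4 = 32 beats ÷ 4 = 8 chords.
Overall: 52 chords over 48 bars → 52/48 = 13/12 chords per bar.

13/12 chords per bar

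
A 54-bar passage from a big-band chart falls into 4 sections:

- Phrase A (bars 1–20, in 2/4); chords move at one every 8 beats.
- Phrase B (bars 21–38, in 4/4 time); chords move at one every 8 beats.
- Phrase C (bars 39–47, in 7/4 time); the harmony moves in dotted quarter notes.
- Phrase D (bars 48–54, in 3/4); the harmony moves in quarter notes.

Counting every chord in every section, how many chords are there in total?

77 chords

A has 40 beats and chords last 8 each, so 5 chords.
B has 72 beats and chords last 8 each, so 9 chords.
C has 63 beats and chords last 1.5 each, so 42 chords.
D has 21 beats and chords last 1 each, so 21 chords.
Total: 5 + 9 + 42 + 21 = 77.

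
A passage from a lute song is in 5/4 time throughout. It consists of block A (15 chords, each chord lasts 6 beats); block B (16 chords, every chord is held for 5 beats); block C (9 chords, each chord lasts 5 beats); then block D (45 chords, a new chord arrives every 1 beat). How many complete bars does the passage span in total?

52 bars

A: 15 × 6 = 90 beats = 18 bars.
B: 16 × 5 = 80 beats = 16 bars.
C: 9 × 5 = 45 beats = 9 bars.
D: 45 × 1 = 45 beats = 9 bars.
Total: 18 + 16 + 9 + 9 = 52 bars.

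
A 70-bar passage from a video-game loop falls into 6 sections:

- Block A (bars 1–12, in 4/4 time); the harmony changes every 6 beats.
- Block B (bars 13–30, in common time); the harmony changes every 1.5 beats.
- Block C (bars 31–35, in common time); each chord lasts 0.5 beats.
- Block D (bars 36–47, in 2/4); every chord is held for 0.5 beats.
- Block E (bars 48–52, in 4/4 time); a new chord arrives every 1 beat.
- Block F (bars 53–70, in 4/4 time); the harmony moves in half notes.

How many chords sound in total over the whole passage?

200 chords

A: 12·4 = 48 beats, 48/6 = 8 chords.
B: 18·4 = 72 beats, 72/1.5 = 48 chords.
C: 5·4 = 20 beats, 20/0.5 = 40 chords.
D: 12·2 = 24 beats, 24/0.5 = 48 chords.
E: 5·4 = 20 beats, 20/1 = 20 chords.
F: 18·4 = 72 beats, 72/2 = 36 chords.
Total: 8 + 48 + 40 + 48 + 20 + 36 = 200.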